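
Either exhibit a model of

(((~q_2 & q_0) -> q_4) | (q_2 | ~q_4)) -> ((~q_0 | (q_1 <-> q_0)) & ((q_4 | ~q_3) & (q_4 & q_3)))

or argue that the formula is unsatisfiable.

q_0=F; q_1=T; q_2=T; q_3=T; q_4=T

  (((~q_2 & q_0) -> q_4) | (q_2 | ~q_4)) -> ((~q_0 | (q_1 <-> q_0)) & ((q_4 | ~q_3) & (q_4 & q_3))) = True
    ((~q_2 & q_0) -> q_4) | (q_2 | ~q_4) = True
      (~q_2 & q_0) -> q_4 = True
        ~q_2 & q_0 = False
          ~q_2 = False
      q_2 | ~q_4 = True
        ~q_4 = False
    (~q_0 | (q_1 <-> q_0)) & ((q_4 | ~q_3) & (q_4 & q_3)) = True
      ~q_0 | (q_1 <-> q_0) = True
        ~q_0 = True
        q_1 <-> q_0 = False
      (q_4 | ~q_3) & (q_4 & q_3) = True
        q_4 | ~q_3 = True
          ~q_3 = False
        q_4 & q_3 = True
The formula evaluates to True.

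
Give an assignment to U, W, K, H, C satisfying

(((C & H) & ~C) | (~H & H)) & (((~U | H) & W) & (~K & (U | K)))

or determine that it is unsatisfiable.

Unsatisfiable — no assignment works.

The conjunct ((C & H) & ~C) | (~H & H) is unsatisfiable on its own:
  H=F, C=F: evaluates to False.
  H=F, C=T: evaluates to False.
  H=T, C=F: evaluates to False.
  H=T, C=T: evaluates to False.
So the whole conjunction is unsatisfiable.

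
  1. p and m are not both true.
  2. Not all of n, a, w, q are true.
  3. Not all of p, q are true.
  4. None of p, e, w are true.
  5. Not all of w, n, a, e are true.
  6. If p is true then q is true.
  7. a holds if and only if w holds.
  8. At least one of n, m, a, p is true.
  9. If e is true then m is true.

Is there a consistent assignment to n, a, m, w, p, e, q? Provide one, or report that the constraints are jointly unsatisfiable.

n=T, a=F, m=T, w=F, p=F, e=F, q=T

  (1) p=F, m=T — not both ✓
  (2) {n, a, w, q}: 2/4 true — not all ✓
  (3) {p, q}: 1/2 true — not all ✓
  (4) {p, e, w}: 0 true — none ✓
  (5) {w, n, a, e}: 1/4 true — not all ✓
  (6) p=F ⇒ q: vacuous ✓
  (7) a=F, w=F — same ✓
  (8) {n, m, a, p}: 2 true — at least one ✓
  (9) e=F ⇒ m: vacuous ✓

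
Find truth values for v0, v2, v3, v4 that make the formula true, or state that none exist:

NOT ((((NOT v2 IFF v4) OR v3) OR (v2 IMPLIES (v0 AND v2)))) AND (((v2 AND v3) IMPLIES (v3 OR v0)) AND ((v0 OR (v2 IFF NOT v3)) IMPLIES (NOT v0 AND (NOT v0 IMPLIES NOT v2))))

Case v2 = True: the formula simplifies to NOT (((NOT v4 OR v3) OR v0)) AND ((v3 IMPLIES (v3 OR v0)) AND ((v0 OR NOT v3) IMPLIES (NOT v0 AND v0))).
  v3 = True: the conjunct NOT (((NOT v4 OR v3) OR v0)) becomes NOT ((True OR v0)) = False.
  v3 = False: simplifies to NOT ((NOT v4 OR v0)) AND (NOT v0 AND v0).
    v0 = True: the conjunct NOT ((NOT v4 OR v0)) becomes NOT ((NOT v4 OR True)) = False.
    v0 = False: the conjunct v0 is False.
Case v2 = False: the conjunct NOT ((((NOT v2 IFF v4) OR v3) OR (v2 IMPLIES (v0 AND v2)))) becomes NOT (((v4 OR v3) OR True)) = False.
Both cases fail — unsatisfiable.

The formula is unsatisfiable.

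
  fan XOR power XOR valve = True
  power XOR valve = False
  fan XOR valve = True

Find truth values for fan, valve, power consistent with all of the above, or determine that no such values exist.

fan=T; valve=F; power=F

fan XOR power XOR valve = T XOR F XOR F = True ✓
power XOR valve = F XOR F = False ✓
fan XOR valve = T XOR F = True ✓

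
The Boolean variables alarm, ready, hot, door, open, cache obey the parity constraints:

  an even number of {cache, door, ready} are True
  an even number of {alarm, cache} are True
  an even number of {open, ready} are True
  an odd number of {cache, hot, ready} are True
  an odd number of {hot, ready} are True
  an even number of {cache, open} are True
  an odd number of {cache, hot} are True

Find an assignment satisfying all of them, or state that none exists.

alarm=F; ready=F; hot=T; door=F; open=F; cache=F

{cache, door, ready}: 0 true → even ✓
{alarm, cache}: 0 true → even ✓
{open, ready}: 0 true → even ✓
{cache, hot, ready}: 1 true → odd ✓
{hot, ready}: 1 true → odd ✓
{cache, open}: 0 true → even ✓
{cache, hot}: 1 true → odd ✓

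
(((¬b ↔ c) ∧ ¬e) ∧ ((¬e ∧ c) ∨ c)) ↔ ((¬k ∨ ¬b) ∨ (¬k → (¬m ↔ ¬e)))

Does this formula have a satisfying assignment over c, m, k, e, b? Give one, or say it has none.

c: True, m: True, k: False, e: False, b: False

  (((¬b ↔ c) ∧ ¬e) ∧ ((¬e ∧ c) ∨ c)) ↔ ((¬k ∨ ¬b) ∨ (¬k → (¬m ↔ ¬e))) = True
    ((¬b ↔ c) ∧ ¬e) ∧ ((¬e ∧ c) ∨ c) = True
      (¬b ↔ c) ∧ ¬e = True
        ¬b ↔ c = True
          ¬b = True
        ¬e = True
      (¬e ∧ c) ∨ c = True
        ¬e ∧ c = True
          ¬e = True
    (¬k ∨ ¬b) ∨ (¬k → (¬m ↔ ¬e)) = True
      ¬k ∨ ¬b = True
        ¬k = True
        ¬b = True
      ¬k → (¬m ↔ ¬e) = False
        ¬k = True
        ¬m ↔ ¬e = False
          ¬m = False
          ¬e = True
The formula evaluates to True.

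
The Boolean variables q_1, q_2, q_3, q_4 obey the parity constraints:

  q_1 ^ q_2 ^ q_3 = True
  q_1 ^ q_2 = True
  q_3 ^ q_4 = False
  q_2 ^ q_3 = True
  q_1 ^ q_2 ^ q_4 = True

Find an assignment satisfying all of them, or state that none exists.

q_1 = False, q_2 = True, q_3 = False, q_4 = False

q_1 ^ q_2 ^ q_3 = F ^ T ^ F = True ✓
q_1 ^ q_2 = F ^ T = True ✓
q_3 ^ q_4 = F ^ F = False ✓
q_2 ^ q_3 = T ^ F = True ✓
q_1 ^ q_2 ^ q_4 = F ^ T ^ F = True ✓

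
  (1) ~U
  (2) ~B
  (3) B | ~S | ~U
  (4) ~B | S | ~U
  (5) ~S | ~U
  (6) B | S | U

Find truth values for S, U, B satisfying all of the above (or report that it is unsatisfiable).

Unit clause (~U) forces U = False.
Unit clause (~B) forces B = False.
In (B | S | U) only S is left, so S = True.
Check each clause:
  (~U): ~U holds.
  (~B): ~B holds.
  (B | ~S | ~U): ~U holds.
  (~B | S | ~U): ~B holds.
  (~S | ~U): ~U holds.
  (B | S | U): S holds.
All clauses satisfied.

S=T; U=F; B=F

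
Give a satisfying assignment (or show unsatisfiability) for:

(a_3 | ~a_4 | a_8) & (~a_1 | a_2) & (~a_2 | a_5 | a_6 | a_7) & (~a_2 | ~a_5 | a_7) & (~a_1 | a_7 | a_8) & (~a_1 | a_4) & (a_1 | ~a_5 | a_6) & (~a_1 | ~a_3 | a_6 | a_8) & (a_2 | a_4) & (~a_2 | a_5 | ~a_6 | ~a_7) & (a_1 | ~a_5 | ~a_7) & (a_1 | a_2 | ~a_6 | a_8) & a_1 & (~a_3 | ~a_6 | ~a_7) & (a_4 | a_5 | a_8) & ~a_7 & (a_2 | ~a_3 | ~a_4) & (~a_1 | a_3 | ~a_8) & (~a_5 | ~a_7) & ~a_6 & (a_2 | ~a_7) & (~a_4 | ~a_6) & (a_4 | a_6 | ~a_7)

Unsatisfiable — no assignment works.

Case a_7 = True:
  Clause (~a_7) is falsified — contradiction.
Case a_7 = False:
  (a_1) forces a_1 = True.
  (~a_1 | a_2) forces a_2 = True.
  (~a_2 | ~a_5 | a_7) forces a_5 = False.
  (~a_2 | a_5 | a_6 | a_7) forces a_6 = True.
  Clause (~a_6) is falsified — contradiction.
Both cases fail, so the formula is unsatisfiable.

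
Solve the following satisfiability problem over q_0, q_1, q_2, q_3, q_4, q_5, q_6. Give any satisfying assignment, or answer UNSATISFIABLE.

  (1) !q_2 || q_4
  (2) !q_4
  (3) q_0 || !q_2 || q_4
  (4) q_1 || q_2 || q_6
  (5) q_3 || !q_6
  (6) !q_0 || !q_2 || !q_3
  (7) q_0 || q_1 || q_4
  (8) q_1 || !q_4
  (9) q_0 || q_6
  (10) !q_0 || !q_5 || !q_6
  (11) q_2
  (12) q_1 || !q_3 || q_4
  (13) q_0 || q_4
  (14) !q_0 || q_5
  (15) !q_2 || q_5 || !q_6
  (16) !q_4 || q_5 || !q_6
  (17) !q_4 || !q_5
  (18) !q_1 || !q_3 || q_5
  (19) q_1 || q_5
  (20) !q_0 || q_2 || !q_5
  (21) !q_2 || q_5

Case q_2 = True:
  (!q_2 || q_4) forces q_4 = True.
  Clause (!q_4) is falsified — contradiction.
Case q_2 = False:
  Clause (q_2) is falsified — contradiction.
Both cases fail, so the formula is unsatisfiable.

Unsatisfiable — no assignment works.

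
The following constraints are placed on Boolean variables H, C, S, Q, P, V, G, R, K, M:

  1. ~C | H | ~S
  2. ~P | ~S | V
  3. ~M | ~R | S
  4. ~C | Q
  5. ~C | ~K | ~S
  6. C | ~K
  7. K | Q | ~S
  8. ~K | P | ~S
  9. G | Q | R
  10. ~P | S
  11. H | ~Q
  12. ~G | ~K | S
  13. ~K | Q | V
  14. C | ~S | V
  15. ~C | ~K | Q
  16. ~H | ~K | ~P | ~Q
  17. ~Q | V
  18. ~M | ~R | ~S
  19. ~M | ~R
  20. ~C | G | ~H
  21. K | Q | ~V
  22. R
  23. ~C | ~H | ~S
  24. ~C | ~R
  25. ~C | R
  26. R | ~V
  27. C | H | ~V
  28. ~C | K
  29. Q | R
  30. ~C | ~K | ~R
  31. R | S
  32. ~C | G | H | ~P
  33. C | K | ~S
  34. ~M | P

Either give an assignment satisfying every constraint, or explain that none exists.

Unit clause (R) forces R = True.
In (~C | ~R) only ~C is left, so C = False.
In (C | ~K) only ~K is left, so K = False.
In (~M | ~R) only ~M is left, so M = False.
In (C | K | ~S) only ~S is left, so S = False.
In (~P | S) only ~P is left, so P = False.
Set H = False.
  then (H | ~Q) forces Q = False.
  then (K | Q | ~V) forces V = False.
Set G = True.
All clauses satisfied.

H = False, C = False, S = False, Q = False, P = False, V = False, G = True, R = True, K = False, M = False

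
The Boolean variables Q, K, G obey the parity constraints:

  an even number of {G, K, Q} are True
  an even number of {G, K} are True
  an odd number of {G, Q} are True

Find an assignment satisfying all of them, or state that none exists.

Q = False; K = True; G = True

{G, K, Q}: 2 true → even ✓
{G, K}: 2 true → even ✓
{G, Q}: 1 true → odd ✓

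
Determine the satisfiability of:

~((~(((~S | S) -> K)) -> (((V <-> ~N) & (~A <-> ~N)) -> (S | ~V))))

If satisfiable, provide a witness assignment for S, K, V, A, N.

S = False, K = False, V = True, A = False, N = False

  ~((~(((~S | S) -> K)) -> (((V <-> ~N) & (~A <-> ~N)) -> (S | ~V)))) = True
    ~(((~S | S) -> K)) -> (((V <-> ~N) & (~A <-> ~N)) -> (S | ~V)) = False
      ~(((~S | S) -> K)) = True
        (~S | S) -> K = False
          ~S | S = True
            ~S = True
      ((V <-> ~N) & (~A <-> ~N)) -> (S | ~V) = False
        (V <-> ~N) & (~A <-> ~N) = True
          V <-> ~N = True
            ~N = True
          ~A <-> ~N = True
            ~A = True
            ~N = True
        S | ~V = False
          ~V = False
The formula evaluates to True.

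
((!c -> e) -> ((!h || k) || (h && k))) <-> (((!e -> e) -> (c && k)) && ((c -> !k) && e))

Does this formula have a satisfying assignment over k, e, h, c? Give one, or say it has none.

k=F, e=T, h=T, c=T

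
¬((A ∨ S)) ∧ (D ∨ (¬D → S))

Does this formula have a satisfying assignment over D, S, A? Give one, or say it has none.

D = True; S = False; A = False

  ¬((A ∨ S)) = True
    A ∨ S = False
  D ∨ (¬D → S) = True
    ¬D → S = True
      ¬D = False
Both conjuncts True, so the formula holds.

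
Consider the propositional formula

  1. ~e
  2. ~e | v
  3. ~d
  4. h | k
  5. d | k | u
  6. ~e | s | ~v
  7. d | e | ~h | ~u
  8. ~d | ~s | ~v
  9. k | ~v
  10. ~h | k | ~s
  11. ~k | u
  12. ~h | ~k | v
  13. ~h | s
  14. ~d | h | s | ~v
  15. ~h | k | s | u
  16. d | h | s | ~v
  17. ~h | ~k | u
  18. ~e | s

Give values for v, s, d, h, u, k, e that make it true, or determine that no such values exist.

v=T; s=T; d=F; h=F; u=T; k=T; e=F

Unit clause (~e) forces e = False.
Unit clause (~d) forces d = False.
Set v = True.
  then (k | ~v) forces k = True.
  then (~k | u) forces u = True.
  then (d | e | ~h | ~u) forces h = False.
  then (d | h | s | ~v) forces s = True.
All clauses satisfied.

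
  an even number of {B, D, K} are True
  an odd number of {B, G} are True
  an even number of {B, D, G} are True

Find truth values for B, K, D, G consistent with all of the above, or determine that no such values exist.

B = True, K = False, D = True, G = False

{B, D, K}: 2 true → even ✓
{B, G}: 1 true → odd ✓
{B, D, G}: 2 true → even ✓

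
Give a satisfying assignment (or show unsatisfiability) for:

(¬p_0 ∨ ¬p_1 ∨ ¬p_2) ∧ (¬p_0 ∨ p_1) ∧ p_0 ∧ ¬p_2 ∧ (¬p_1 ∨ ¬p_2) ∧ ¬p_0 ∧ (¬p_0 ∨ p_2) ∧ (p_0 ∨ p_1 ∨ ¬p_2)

UNSATISFIABLE

Case p_0 = True:
  Clause (¬p_0) is falsified — contradiction.
Case p_0 = False:
  Clause (p_0) is falsified — contradiction.
Both cases fail, so the formula is unsatisfiable.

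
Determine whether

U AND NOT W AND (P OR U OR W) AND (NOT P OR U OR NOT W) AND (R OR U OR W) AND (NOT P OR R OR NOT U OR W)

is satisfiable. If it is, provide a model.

Unit clause (U) forces U = True.
Unit clause (NOT W) forces W = False.
Set P = True.
  then (NOT P OR R OR NOT U OR W) forces R = True.
Check each clause:
  (U): U holds.
  (NOT W): NOT W holds.
  (P OR U OR W): P holds.
  (NOT P OR U OR NOT W): U holds.
  (R OR U OR W): R holds.
  (NOT P OR R OR NOT U OR W): R holds.
All clauses satisfied.

U=T; W=F; P=T; R=T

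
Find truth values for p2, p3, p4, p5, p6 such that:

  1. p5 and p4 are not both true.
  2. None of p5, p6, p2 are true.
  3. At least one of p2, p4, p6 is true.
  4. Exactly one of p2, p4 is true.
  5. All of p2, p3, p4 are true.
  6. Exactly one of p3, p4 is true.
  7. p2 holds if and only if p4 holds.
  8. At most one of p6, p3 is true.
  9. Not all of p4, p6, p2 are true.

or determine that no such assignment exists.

The formula is unsatisfiable.

Case p2 = True:
  Constraint (2) is violated (p2=T) — contradiction.
Case p2 = False:
  Constraint (5) is violated (p2=F) — contradiction.
Both cases fail — unsatisfiable.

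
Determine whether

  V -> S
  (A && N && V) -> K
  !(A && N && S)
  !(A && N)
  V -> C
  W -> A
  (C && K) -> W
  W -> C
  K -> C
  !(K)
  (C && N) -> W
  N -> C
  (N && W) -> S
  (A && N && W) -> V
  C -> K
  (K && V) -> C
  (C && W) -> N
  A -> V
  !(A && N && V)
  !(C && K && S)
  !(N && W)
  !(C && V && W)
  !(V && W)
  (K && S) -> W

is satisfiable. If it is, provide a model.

K: False; A: False; V: False; S: False; N: False; W: False; C: False

Unit clause (!K) forces K = False.
In (!C || K) only !C is left, so C = False.
In (C || !N) only !N is left, so N = False.
In (C || !V) only !V is left, so V = False.
In (C || !W) only !W is left, so W = False.
In (!A || V) only !A is left, so A = False.
Set S = False.
All clauses satisfied.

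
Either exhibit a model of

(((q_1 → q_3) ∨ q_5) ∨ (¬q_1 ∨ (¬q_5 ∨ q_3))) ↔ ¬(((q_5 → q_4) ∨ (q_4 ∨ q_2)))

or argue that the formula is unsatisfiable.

q_1=T, q_2=F, q_3=T, q_4=F, q_5=T

  (((q_1 → q_3) ∨ q_5) ∨ (¬q_1 ∨ (¬q_5 ∨ q_3))) ↔ ¬(((q_5 → q_4) ∨ (q_4 ∨ q_2))) = True
    ((q_1 → q_3) ∨ q_5) ∨ (¬q_1 ∨ (¬q_5 ∨ q_3)) = True
      (q_1 → q_3) ∨ q_5 = True
        q_1 → q_3 = True
      ¬q_1 ∨ (¬q_5 ∨ q_3) = True
        ¬q_1 = False
        ¬q_5 ∨ q_3 = True
          ¬q_5 = False
    ¬(((q_5 → q_4) ∨ (q_4 ∨ q_2))) = True
      (q_5 → q_4) ∨ (q_4 ∨ q_2) = False
        q_5 → q_4 = False
        q_4 ∨ q_2 = False
The formula evaluates to True.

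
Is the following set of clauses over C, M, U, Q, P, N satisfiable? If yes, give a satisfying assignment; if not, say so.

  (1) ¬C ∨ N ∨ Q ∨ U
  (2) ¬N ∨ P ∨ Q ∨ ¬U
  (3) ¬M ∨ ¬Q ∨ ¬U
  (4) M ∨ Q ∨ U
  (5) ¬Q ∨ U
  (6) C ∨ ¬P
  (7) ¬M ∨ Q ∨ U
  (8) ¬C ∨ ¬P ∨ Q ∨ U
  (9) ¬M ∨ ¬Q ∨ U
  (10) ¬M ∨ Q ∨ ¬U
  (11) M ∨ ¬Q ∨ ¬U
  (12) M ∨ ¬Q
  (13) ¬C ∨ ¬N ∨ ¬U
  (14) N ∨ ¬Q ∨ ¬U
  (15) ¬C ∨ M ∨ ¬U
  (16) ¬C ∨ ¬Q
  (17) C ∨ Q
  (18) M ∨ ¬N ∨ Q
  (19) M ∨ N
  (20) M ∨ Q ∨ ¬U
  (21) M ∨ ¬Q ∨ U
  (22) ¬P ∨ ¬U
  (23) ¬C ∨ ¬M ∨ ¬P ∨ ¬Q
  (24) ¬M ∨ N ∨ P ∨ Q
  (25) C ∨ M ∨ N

No satisfying assignment exists.

Case M = True:
  If Q = True:
    (¬M ∨ ¬Q ∨ ¬U) forces U = False.
    clause (¬Q ∨ U) is falsified.
  If Q = False:
    (¬M ∨ Q ∨ U) forces U = True.
    clause (¬M ∨ Q ∨ ¬U) is falsified.
  Every sub-case reaches a contradiction.
Case M = False:
  (M ∨ ¬Q) forces Q = False.
  (M ∨ Q ∨ U) forces U = True.
  Clause (M ∨ Q ∨ ¬U) is falsified — contradiction.
Both cases fail, so the formula is unsatisfiable.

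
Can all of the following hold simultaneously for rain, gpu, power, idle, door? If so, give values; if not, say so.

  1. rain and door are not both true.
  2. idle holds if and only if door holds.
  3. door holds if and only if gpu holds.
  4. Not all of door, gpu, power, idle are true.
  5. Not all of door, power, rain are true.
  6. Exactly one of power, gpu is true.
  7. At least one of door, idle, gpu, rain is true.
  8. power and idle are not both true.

rain = False, gpu = True, power = False, idle = True, door = True

  (1) rain=F, door=T — not both ✓
  (2) idle=T, door=T — same ✓
  (3) door=T, gpu=T — same ✓
  (4) {door, gpu, power, idle}: 3/4 true — not all ✓
  (5) {door, power, rain}: 1/3 true — not all ✓
  (6) {power, gpu}: 1 true — exactly one ✓
  (7) {door, idle, gpu, rain}: 3 true — at least one ✓
  (8) power=F, idle=T — not both ✓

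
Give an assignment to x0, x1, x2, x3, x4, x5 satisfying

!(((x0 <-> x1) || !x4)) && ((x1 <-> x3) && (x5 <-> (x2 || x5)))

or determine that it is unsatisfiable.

x0 = True, x1 = False, x2 = False, x3 = False, x4 = True, x5 = False

  !(((x0 <-> x1) || !x4)) = True
    (x0 <-> x1) || !x4 = False
      x0 <-> x1 = False
      !x4 = False
  (x1 <-> x3) && (x5 <-> (x2 || x5)) = True
    x1 <-> x3 = True
    x5 <-> (x2 || x5) = True
      x2 || x5 = False
Both conjuncts True, so the formula holds.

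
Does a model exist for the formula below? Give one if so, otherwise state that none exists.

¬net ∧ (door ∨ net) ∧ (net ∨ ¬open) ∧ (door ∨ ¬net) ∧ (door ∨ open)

door=T, net=F, open=F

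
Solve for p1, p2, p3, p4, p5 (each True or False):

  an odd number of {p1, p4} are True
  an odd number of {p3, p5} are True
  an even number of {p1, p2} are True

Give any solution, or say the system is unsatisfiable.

p1 = False; p2 = False; p3 = True; p4 = True; p5 = False

{p1, p4}: 1 true → odd ✓
{p3, p5}: 1 true → odd ✓
{p1, p2}: 0 true → even ✓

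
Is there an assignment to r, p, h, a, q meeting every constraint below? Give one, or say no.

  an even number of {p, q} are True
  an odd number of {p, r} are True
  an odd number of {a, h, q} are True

r: True, p: False, h: True, a: False, q: False

{p, q}: 0 true → even ✓
{p, r}: 1 true → odd ✓
{a, h, q}: 1 true → odd ✓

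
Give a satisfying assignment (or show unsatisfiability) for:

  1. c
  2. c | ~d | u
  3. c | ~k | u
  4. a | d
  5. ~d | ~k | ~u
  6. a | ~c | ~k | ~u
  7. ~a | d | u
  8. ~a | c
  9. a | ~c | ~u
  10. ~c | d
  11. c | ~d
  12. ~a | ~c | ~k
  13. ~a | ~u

k = False, d = True, c = True, u = False, a = True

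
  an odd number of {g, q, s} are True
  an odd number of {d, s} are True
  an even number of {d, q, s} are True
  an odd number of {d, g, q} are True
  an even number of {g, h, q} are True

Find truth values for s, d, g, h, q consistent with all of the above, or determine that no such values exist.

No satisfying assignment exists.

Adding constraints 1, 2, 4 mod 2: every variable appears an even number of times on the left, so the left side is 0.
But the right sides sum to 1 (mod 2). 0 ≠ 1 — the system is inconsistent.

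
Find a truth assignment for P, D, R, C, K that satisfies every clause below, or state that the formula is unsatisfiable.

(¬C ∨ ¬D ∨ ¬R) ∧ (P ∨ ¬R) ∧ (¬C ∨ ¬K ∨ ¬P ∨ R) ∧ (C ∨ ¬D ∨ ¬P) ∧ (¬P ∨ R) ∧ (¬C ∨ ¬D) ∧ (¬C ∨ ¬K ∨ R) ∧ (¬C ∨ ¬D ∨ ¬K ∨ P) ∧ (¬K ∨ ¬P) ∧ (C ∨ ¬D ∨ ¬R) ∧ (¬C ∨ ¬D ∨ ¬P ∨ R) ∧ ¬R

Unit clause (¬R) forces R = False.
In (¬P ∨ R) only ¬P is left, so P = False.
Set D = True.
  then (¬C ∨ ¬D) forces C = False.
Set K = False.
All clauses satisfied.

P = False, D = True, R = False, C = False, K = False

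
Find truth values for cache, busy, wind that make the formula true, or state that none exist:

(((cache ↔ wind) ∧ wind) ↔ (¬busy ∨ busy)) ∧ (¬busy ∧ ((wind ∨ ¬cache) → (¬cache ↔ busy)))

cache: True, busy: False, wind: True

  ((cache ↔ wind) ∧ wind) ↔ (¬busy ∨ busy) = True
    (cache ↔ wind) ∧ wind = True
      cache ↔ wind = True
    ¬busy ∨ busy = True
      ¬busy = True
  ¬busy ∧ ((wind ∨ ¬cache) → (¬cache ↔ busy)) = True
    ¬busy = True
    (wind ∨ ¬cache) → (¬cache ↔ busy) = True
      wind ∨ ¬cache = True
        ¬cache = False
      ¬cache ↔ busy = True
        ¬cache = False
Both conjuncts True, so the formula holds.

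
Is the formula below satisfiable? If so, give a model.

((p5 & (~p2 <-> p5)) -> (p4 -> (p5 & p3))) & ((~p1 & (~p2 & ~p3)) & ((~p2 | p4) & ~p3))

p1 = False, p2 = False, p3 = False, p4 = True, p5 = False

  (p5 & (~p2 <-> p5)) -> (p4 -> (p5 & p3)) = True
    p5 & (~p2 <-> p5) = False
      ~p2 <-> p5 = False
        ~p2 = True
    p4 -> (p5 & p3) = False
      p5 & p3 = False
  (~p1 & (~p2 & ~p3)) & ((~p2 | p4) & ~p3) = True
    ~p1 & (~p2 & ~p3) = True
      ~p1 = True
      ~p2 & ~p3 = True
        ~p2 = True
        ~p3 = True
    (~p2 | p4) & ~p3 = True
      ~p2 | p4 = True
        ~p2 = True
      ~p3 = True
Both conjuncts True, so the formula holds.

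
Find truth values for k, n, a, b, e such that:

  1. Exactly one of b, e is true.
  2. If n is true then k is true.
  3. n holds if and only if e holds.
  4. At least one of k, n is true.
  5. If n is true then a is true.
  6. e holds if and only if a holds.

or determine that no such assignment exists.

k = True, n = True, a = True, b = False, e = True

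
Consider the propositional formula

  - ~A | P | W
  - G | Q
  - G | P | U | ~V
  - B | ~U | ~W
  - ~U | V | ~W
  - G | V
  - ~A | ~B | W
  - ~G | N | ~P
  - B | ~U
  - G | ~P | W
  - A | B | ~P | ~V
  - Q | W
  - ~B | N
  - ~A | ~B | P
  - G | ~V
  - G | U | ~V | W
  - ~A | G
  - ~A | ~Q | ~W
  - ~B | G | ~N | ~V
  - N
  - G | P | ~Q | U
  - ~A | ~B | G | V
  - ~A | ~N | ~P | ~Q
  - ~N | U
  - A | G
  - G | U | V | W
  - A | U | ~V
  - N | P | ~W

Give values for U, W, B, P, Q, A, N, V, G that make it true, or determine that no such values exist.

Unit clause (N) forces N = True.
In (~N | U) only U is left, so U = True.
In (B | ~U) only B is left, so B = True.
Set W = False.
  then (~A | ~B | W) forces A = False.
  then (Q | W) forces Q = True.
  then (A | G) forces G = True.
Set P = False.
Set V = False.
All clauses satisfied.

U = True, W = False, B = True, P = False, Q = True, A = False, N = True, V = False, G = True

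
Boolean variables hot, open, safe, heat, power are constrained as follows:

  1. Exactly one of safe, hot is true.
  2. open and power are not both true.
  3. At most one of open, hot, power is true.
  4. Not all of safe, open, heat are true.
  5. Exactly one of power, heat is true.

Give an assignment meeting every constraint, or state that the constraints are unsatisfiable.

hot = False, open = False, safe = True, heat = True, power = False

  (1) {safe, hot}: 1 true — exactly one ✓
  (2) open=F, power=F — not both ✓
  (3) {open, hot, power}: 0 true — at most one ✓
  (4) {safe, open, heat}: 2/3 true — not all ✓
  (5) {power, heat}: 1 true — exactly one ✓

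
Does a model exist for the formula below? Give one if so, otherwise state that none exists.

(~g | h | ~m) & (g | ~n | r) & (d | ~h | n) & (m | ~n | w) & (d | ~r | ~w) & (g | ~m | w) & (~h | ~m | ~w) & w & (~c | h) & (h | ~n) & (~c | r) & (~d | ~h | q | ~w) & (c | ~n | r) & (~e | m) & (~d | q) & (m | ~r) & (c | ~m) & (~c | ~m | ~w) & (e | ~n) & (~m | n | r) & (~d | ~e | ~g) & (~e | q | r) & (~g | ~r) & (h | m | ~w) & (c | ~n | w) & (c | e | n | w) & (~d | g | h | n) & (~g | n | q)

e=F, q=T, n=F, m=F, g=T, d=T, c=F, w=T, r=F, h=T

Unit clause (w) forces w = True.
Try e = True:
  (~e | m) forces m = True.
  (~h | ~m | ~w) forces h = False.
  (~g | h | ~m) forces g = False.
  (~c | h) forces c = False.
  clause (c | ~m) is falsified — backtrack.
So e = False.
  then (e | ~n) forces n = False.
Set q = True.
Set m = False.
  then (m | ~r) forces r = False.
  then (h | m | ~w) forces h = True.
  then (d | ~h | n) forces d = True.
  then (~c | r) forces c = False.
Set g = True.
All clauses satisfied.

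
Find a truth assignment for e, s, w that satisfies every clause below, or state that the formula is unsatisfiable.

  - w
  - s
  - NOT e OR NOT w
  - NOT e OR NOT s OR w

e=F, s=T, w=T

Unit clause (w) forces w = True.
Unit clause (s) forces s = True.
In (NOT e OR NOT w) only NOT e is left, so e = False.
Check each clause:
  (w): w holds.
  (s): s holds.
  (NOT e OR NOT w): NOT e holds.
  (NOT e OR NOT s OR w): NOT e holds.
All clauses satisfied.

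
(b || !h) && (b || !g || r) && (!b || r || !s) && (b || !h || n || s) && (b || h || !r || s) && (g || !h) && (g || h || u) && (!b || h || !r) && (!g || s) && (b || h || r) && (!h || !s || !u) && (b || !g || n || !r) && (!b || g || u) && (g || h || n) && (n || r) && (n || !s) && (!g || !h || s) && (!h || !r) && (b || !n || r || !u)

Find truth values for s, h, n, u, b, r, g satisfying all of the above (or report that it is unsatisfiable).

s = True, h = False, n = True, u = True, b = False, r = True, g = True

Set s = True.
  then (n || !s) forces n = True.
Try h = True:
  (b || !h) forces b = True.
  (!b || r || !s) forces r = True.
  clause (!h || !r) is falsified — backtrack.
So h = False.
Set u = True.
Set b = False.
  then (b || h || r) forces r = True.
Set g = True.
All clauses satisfied.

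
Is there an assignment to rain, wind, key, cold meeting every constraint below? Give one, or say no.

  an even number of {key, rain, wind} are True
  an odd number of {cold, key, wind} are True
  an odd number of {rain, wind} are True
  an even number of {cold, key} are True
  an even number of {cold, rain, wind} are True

rain = False; wind = True; key = True; cold = True

{key, rain, wind}: 2 true → even ✓
{cold, key, wind}: 3 true → odd ✓
{rain, wind}: 1 true → odd ✓
{cold, key}: 2 true → even ✓
{cold, rain, wind}: 2 true → even ✓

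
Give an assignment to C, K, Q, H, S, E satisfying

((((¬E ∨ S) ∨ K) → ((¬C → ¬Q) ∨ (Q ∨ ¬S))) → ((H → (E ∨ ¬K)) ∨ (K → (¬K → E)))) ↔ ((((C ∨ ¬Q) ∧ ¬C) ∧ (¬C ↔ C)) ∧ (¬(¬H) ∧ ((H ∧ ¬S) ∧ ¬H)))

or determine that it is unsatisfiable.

UNSATISFIABLE

Case H = True: the formula simplifies to ¬(((((¬E ∨ S) ∨ K) → ((¬C → ¬Q) ∨ (Q ∨ ¬S))) → ((E ∨ ¬K) ∨ (K → (¬K → E))))).
  K = True: this becomes ¬((((¬C → ¬Q) ∨ (Q ∨ ¬S)) → True)) = False.
  K = False: this becomes ¬((((¬E ∨ S) → ((¬C → ¬Q) ∨ (Q ∨ ¬S))) → True)) = False.
Case H = False: the formula becomes ((((¬E ∨ S) ∨ K) → ((¬C → ¬Q) ∨ (Q ∨ ¬S))) → True) ↔ ((((C ∨ ¬Q) ∧ ¬C) ∧ (¬C ↔ C)) ∧ False) = False.
Both cases fail — unsatisfiable.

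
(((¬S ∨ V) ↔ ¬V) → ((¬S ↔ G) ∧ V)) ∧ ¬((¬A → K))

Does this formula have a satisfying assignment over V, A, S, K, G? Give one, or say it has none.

V: True, A: False, S: False, K: False, G: False

  ((¬S ∨ V) ↔ ¬V) → ((¬S ↔ G) ∧ V) = True
    (¬S ∨ V) ↔ ¬V = False
      ¬S ∨ V = True
        ¬S = True
      ¬V = False
    (¬S ↔ G) ∧ V = False
      ¬S ↔ G = False
        ¬S = True
  ¬((¬A → K)) = True
    ¬A → K = False
      ¬A = True
Both conjuncts True, so the formula holds.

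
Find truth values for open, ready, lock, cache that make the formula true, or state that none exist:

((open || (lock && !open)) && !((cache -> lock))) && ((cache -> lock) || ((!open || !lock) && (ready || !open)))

open = True, ready = True, lock = False, cache = True

  (open || (lock && !open)) && !((cache -> lock)) = True
    open || (lock && !open) = True
      lock && !open = False
        !open = False
    !((cache -> lock)) = True
      cache -> lock = False
  (cache -> lock) || ((!open || !lock) && (ready || !open)) = True
    cache -> lock = False
    (!open || !lock) && (ready || !open) = True
      !open || !lock = True
        !open = False
        !lock = True
      ready || !open = True
        !open = False
Both conjuncts True, so the formula holds.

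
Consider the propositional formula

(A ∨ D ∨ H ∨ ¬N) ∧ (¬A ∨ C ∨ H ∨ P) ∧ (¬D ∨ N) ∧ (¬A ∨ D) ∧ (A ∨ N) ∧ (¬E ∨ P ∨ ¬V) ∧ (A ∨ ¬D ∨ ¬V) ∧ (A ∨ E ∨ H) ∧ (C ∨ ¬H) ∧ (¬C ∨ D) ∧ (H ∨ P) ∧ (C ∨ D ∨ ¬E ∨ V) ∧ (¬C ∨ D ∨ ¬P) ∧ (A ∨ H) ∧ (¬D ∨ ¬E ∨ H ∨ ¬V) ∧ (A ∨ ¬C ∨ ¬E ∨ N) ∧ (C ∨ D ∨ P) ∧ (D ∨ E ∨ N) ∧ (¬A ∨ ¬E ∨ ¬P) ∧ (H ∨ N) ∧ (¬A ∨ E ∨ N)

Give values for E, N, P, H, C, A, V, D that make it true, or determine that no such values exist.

E = True, N = True, P = False, H = True, C = True, A = True, V = False, D = True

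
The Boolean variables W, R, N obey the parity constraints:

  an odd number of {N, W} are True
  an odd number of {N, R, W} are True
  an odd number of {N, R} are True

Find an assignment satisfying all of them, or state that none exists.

W = False; R = False; N = True

{N, W}: 1 true → odd ✓
{N, R, W}: 1 true → odd ✓
{N, R}: 1 true → odd ✓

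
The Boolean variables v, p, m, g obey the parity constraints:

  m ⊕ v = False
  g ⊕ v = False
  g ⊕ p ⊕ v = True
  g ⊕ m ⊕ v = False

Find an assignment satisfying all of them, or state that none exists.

v: False; p: True; m: False; g: False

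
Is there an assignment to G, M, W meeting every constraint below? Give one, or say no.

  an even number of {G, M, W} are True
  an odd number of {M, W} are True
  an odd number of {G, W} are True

G = True; M = True; W = False

{G, M, W}: 2 true → even ✓
{M, W}: 1 true → odd ✓
{G, W}: 1 true → odd ✓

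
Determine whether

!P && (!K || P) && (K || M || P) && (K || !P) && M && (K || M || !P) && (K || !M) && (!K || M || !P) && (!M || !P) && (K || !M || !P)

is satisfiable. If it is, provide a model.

Unsatisfiable

Case M = True:
  (!P) forces P = False.
  (!K || P) forces K = False.
  Clause (K || !M) is falsified — contradiction.
Case M = False:
  Clause (M) is falsified — contradiction.
Both cases fail, so the formula is unsatisfiable.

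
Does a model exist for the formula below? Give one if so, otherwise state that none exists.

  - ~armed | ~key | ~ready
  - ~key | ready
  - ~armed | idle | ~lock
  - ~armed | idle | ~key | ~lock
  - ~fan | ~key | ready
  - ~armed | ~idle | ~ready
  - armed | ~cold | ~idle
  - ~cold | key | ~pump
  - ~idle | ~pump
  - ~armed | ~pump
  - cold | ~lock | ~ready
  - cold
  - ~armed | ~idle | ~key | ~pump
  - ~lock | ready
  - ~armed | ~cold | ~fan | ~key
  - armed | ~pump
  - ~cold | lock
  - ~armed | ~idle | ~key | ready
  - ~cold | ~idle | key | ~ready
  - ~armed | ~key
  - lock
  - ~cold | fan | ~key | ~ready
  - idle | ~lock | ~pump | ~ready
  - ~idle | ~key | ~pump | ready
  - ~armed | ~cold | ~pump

key = False, armed = False, ready = True, fan = True, lock = True, idle = False, cold = True, pump = False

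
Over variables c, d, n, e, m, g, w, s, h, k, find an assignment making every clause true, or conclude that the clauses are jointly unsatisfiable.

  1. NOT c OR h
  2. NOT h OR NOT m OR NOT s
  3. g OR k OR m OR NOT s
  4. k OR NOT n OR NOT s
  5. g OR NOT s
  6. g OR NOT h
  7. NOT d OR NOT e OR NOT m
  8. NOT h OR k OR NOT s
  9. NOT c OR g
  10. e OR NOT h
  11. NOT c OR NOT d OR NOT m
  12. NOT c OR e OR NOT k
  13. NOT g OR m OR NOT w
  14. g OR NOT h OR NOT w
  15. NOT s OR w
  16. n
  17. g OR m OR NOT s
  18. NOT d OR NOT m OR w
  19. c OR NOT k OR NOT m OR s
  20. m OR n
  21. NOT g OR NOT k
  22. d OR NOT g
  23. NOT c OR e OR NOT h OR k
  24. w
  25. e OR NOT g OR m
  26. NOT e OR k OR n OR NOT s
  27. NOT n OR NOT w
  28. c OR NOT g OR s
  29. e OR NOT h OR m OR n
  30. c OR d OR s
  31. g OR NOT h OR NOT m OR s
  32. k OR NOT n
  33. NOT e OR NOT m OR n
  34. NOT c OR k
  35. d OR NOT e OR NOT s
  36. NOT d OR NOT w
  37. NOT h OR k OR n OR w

No satisfying assignment exists.

Case n = True:
  (w) forces w = True.
  Clause (NOT n OR NOT w) is falsified — contradiction.
Case n = False:
  Clause (n) is falsified — contradiction.
Both cases fail, so the formula is unsatisfiable.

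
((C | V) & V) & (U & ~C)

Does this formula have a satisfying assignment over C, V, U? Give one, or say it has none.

C: False, V: True, U: True

  (C | V) & V = True
    C | V = True
  U & ~C = True
    ~C = True
Both conjuncts True, so the formula holds.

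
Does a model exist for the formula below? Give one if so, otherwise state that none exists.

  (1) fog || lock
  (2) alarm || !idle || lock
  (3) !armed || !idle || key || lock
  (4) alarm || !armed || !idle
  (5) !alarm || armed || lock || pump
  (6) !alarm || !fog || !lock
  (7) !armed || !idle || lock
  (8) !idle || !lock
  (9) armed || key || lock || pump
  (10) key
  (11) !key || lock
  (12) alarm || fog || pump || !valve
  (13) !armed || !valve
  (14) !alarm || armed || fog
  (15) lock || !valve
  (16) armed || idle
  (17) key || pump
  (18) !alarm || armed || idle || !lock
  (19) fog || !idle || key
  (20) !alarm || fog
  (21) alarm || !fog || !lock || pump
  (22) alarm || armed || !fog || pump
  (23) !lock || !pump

Unit clause (key) forces key = True.
In (!key || lock) only lock is left, so lock = True.
In (!lock || !pump) only !pump is left, so pump = False.
In (!idle || !lock) only !idle is left, so idle = False.
In (armed || idle) only armed is left, so armed = True.
In (!armed || !valve) only !valve is left, so valve = False.
Try fog = True:
  (!alarm || !fog || !lock) forces alarm = False.
  clause (alarm || !fog || !lock || pump) is falsified — backtrack.
So fog = False.
  then (!alarm || fog) forces alarm = False.
All clauses satisfied.

idle = False, fog = False, alarm = False, key = True, armed = True, valve = False, pump = False, lock = True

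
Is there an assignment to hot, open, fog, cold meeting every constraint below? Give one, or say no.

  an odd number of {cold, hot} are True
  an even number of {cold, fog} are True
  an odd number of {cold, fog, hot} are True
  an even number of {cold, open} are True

hot = True, open = False, fog = False, cold = False

{cold, hot}: 1 true → odd ✓
{cold, fog}: 0 true → even ✓
{cold, fog, hot}: 1 true → odd ✓
{cold, open}: 0 true → even ✓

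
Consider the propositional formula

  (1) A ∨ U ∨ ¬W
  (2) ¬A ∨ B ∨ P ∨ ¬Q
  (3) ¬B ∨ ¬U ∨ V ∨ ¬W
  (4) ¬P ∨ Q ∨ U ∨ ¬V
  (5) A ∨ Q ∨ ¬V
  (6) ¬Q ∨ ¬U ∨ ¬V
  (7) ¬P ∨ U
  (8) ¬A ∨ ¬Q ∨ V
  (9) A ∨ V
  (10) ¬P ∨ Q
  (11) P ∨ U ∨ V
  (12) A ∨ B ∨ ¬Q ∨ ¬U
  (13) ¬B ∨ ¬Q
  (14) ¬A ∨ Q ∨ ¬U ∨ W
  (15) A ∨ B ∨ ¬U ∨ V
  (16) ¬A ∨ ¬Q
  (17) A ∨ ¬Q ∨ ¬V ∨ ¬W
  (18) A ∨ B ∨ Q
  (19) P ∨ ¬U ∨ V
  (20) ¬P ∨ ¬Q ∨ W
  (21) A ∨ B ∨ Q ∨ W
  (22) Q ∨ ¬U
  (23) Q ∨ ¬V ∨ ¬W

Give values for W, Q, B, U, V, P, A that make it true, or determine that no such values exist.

W=F; Q=T; B=F; U=F; V=T; P=F; A=F

Set W = False.
Set Q = True.
  then (¬B ∨ ¬Q) forces B = False.
  then (¬A ∨ ¬Q) forces A = False.
  then (¬P ∨ ¬Q ∨ W) forces P = False.
  then (A ∨ V) forces V = True.
  then (A ∨ B ∨ ¬Q ∨ ¬U) forces U = False.
All clauses satisfied.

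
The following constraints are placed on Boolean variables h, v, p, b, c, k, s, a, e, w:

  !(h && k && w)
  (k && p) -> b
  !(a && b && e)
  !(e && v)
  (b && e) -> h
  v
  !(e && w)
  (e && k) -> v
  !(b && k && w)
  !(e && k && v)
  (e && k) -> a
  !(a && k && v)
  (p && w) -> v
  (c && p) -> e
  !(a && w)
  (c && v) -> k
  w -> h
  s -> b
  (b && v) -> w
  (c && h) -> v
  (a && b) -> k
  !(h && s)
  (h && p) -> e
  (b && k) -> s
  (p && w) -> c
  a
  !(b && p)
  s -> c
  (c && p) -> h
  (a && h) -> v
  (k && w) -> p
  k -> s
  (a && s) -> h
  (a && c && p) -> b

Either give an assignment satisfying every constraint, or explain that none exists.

Unit clause (a) forces a = True.
Unit clause (v) forces v = True.
In (!a || !w) only !w is left, so w = False.
In (!a || !k || !v) only !k is left, so k = False.
In (!e || !v) only !e is left, so e = False.
In (!b || !v || w) only !b is left, so b = False.
In (!c || k || !v) only !c is left, so c = False.
In (b || !s) only !s is left, so s = False.
Set h = False.
Set p = True.
All clauses satisfied.

h = False; v = True; p = True; b = False; c = False; k = False; s = False; a = True; e = False; w = False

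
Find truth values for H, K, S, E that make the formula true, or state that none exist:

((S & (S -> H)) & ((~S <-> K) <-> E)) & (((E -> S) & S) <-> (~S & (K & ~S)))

Case S = True: the conjunct ((E -> S) & S) <-> (~S & (K & ~S)) becomes (True & True) <-> (False & False) = False.
Case S = False: the conjunct S is False.
Both cases fail — unsatisfiable.

No satisfying assignment exists.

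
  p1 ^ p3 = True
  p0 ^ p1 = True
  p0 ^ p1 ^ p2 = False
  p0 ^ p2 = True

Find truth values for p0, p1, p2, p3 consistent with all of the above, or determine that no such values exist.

p0 = False; p1 = True; p2 = True; p3 = False

p1 ^ p3 = T ^ F = True ✓
p0 ^ p1 = F ^ T = True ✓
p0 ^ p1 ^ p2 = F ^ T ^ T = False ✓
p0 ^ p2 = F ^ T = True ✓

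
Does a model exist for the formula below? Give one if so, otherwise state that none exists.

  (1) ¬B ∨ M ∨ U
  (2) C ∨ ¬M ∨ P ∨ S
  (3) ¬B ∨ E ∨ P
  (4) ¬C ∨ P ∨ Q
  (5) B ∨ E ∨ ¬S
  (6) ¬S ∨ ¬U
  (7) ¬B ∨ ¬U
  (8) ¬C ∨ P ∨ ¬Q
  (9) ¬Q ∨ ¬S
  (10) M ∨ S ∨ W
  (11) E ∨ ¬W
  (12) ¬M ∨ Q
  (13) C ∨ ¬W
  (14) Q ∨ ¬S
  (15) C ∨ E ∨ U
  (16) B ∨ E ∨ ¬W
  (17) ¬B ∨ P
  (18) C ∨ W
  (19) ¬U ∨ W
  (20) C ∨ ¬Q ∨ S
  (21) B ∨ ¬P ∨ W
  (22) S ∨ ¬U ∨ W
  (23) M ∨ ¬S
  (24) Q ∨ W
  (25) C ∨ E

Set W = False.
  then (C ∨ W) forces C = True.
  then (¬U ∨ W) forces U = False.
  then (Q ∨ W) forces Q = True.
  then (¬C ∨ P ∨ ¬Q) forces P = True.
  then (¬Q ∨ ¬S) forces S = False.
  then (M ∨ S ∨ W) forces M = True.
  then (B ∨ ¬P ∨ W) forces B = True.
Set E = True.
All clauses satisfied.

W = False; S = False; Q = True; B = True; P = True; M = True; U = False; E = True; C = True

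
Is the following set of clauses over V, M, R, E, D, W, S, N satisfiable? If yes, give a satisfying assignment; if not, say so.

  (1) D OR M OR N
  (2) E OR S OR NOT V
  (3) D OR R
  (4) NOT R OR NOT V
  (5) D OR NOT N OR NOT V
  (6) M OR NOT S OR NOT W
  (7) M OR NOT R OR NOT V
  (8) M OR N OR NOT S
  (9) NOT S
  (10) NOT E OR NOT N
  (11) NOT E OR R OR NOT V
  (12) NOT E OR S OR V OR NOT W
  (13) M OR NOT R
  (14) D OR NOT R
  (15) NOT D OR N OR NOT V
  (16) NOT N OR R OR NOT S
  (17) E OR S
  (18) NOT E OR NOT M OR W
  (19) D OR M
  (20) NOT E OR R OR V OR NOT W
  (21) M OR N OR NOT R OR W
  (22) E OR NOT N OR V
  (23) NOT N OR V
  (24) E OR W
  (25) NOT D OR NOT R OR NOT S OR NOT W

V = False, M = False, R = False, E = True, D = True, W = False, S = False, N = False

Unit clause (NOT S) forces S = False.
In (E OR S) only E is left, so E = True.
In (NOT E OR NOT N) only NOT N is left, so N = False.
Try V = True:
  (NOT R OR NOT V) forces R = False.
  clause (NOT E OR R OR NOT V) is falsified — backtrack.
So V = False.
  then (NOT E OR S OR V OR NOT W) forces W = False.
  then (NOT E OR NOT M OR W) forces M = False.
  then (D OR M) forces D = True.
  then (M OR N OR NOT R OR W) forces R = False.
All clauses satisfied.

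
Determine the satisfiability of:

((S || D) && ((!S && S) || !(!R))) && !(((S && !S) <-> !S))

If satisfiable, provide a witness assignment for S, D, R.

S = False, D = True, R = True

  (S || D) && ((!S && S) || !(!R)) = True
    S || D = True
    (!S && S) || !(!R) = True
      !S && S = False
        !S = True
      !(!R) = True
        !R = False
  !(((S && !S) <-> !S)) = True
    (S && !S) <-> !S = False
      S && !S = False
        !S = True
      !S = True
Both conjuncts True, so the formula holds.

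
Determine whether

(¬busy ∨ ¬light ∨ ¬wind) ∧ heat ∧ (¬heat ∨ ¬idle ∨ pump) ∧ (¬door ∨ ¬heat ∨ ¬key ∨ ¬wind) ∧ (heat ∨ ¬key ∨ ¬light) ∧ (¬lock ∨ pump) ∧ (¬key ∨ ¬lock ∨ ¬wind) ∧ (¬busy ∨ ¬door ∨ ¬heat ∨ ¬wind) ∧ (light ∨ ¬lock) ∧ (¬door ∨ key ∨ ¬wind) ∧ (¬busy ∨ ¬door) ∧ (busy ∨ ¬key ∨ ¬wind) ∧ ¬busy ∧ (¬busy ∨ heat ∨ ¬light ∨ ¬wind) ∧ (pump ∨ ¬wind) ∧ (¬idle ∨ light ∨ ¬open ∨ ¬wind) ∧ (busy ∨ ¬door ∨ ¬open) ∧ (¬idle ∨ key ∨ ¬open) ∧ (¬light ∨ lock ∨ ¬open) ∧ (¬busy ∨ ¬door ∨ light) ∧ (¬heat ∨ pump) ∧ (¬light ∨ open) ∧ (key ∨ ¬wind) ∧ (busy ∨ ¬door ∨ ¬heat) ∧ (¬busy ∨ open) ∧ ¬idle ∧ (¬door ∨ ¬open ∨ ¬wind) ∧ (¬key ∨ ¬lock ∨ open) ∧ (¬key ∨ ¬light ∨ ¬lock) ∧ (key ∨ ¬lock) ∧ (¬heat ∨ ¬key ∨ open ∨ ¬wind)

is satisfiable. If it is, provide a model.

idle = False; open = False; wind = False; pump = True; busy = False; door = False; light = False; heat = True; key = False; lock = False

Unit clause (heat) forces heat = True.
Unit clause (¬busy) forces busy = False.
In (¬heat ∨ pump) only pump is left, so pump = True.
In (busy ∨ ¬door ∨ ¬heat) only ¬door is left, so door = False.
Unit clause (¬idle) forces idle = False.
Set open = False.
  then (¬light ∨ open) forces light = False.
  then (light ∨ ¬lock) forces lock = False.
Try wind = True:
  (busy ∨ ¬key ∨ ¬wind) forces key = False.
  clause (key ∨ ¬wind) is falsified — backtrack.
So wind = False.
Set key = False.
All clauses satisfied.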